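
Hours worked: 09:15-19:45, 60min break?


9h 30m (570 minutes)

Total time = (19×60+45) - (9×60+15)
= 1185 - 555 = 630 min
Minus break: 630 - 60 = 570 min
= 9h 30m


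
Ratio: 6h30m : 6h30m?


Duration 1: 390 minutes
Duration 2: 390 minutes
Ratio = 390:390
GCD = 390
Simplified = 1:1
As a decimal: 1/1 = 1.00

1:1 (1.00)


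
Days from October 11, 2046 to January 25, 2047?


From October 11, 2046 to January 25, 2047
Rest of October 2046: 31 - 11 = 20
Full months: November 30, December 31
Days into January 2047: 25
Total = 20 + 30 + 31 + 25 = 106 days

106 days


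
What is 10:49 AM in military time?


Input: 10:49 AM
AM hour stays: 10

10:49


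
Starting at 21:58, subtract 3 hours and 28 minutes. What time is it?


Start: 1318 minutes from midnight
Subtract: 208 minutes
Remaining: 1318 - 208 = 1110
Hours: 18, Minutes: 30

18:30


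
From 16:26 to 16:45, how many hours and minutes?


0h 19m

End time in minutes: 16×60 + 45 = 1005
Start time in minutes: 16×60 + 26 = 986
Difference = 1005 - 986 = 19 minutes
= 0 hours 19 minutes


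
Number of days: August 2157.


Month: August (month 8)
August has 31 days

31 days


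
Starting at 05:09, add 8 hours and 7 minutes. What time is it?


13:16

Start: 309 minutes from midnight
Add: 487 minutes
Total: 796 minutes
Hours: 796 ÷ 60 = 13 remainder 16


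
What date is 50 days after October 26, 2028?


Start: October 26, 2028
Add 50 days
October 26 → November 1: 31 - 26 + 1 = 6 days (50 - 6 = 44 left)
November 1 → December 1: 30 - 1 + 1 = 30 days (44 - 30 = 14 left)
December 1 + 14 = December 15, 2028

December 15, 2028


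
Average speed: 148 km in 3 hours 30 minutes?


42.3 km/h

Distance: 148 km
Time: 3h 30m = 210 min = 210/60 = 7/2 hours
Speed = 148 ÷ (7/2) = 148 × 2 / 7 = 296/7 ≈ 42.3 km/h


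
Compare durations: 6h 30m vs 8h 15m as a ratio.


Duration 1: 390 minutes
Duration 2: 495 minutes
Ratio = 390:495
GCD = 15
Simplified = 26:33
As a decimal: 26/33 ≈ 0.79

26:33 (0.79)


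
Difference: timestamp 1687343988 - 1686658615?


Difference = 1687343988 - 1686658615 = 685373 seconds
In hours: 685373 / 3600 ≈ 190.4
In days: 685373 / 86400 ≈ 7.93

685373 seconds (190.4 hours / 7.93 days)


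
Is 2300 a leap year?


Rules: divisible by 4 AND (not by 100 OR by 400)
2300 ÷ 4 = 575 exactly → divisible by 4
2300 ÷ 100 = 23 exactly → divisible by 100
2300 ÷ 400 = 5 remainder 300 → not divisible by 400
Divisible by 100 but not by 400 → not a leap year

No


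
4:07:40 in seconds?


Hours: 4 × 3600 = 14400
Minutes: 7 × 60 = 420
Seconds: 40
Total = 14400 + 420 + 40 = 14860

14860 seconds


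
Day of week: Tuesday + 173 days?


Sunday

Start: Tuesday (index 1)
(1 + 173) mod 7
= 174 mod 7
= 6
Index 6 → Sunday


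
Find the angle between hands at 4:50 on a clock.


Hour hand = 4×30 + 50×0.5 = 145.0°
Minute hand = 50×6 = 300°
Difference = |145.0 - 300| = 155.0°

155.0°


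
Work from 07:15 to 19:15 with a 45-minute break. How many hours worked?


11h 15m (675 minutes)

Total time = (19×60+15) - (7×60+15)
= 1155 - 435 = 720 min
Minus break: 720 - 45 = 675 min
= 11h 15m


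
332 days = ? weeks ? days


47 weeks 3 days

Weeks: 332 ÷ 7 = 47 remainder 3


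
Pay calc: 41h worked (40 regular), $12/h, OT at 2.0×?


Regular: 40h × $12 = $480.00
Overtime: 41 - 40 = 1h
OT pay: 1h × $12 × 2.0 = $24.00
Total = $480.00 + $24.00 = $504.00

$504.00


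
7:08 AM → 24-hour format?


Input: 7:08 AM
AM hour stays: 7

07:08


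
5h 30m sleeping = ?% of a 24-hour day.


Time: 330 minutes
Day: 1440 minutes
Percentage = (330/1440) × 100 ≈ 22.9%

22.9%


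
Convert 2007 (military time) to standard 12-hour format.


8:07 PM

Hour: 20
20 - 12 = 8 → PM


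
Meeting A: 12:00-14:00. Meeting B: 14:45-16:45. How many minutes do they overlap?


0 minutes

Meeting A: 720-840 (in minutes from midnight)
Meeting B: 885-1005
Overlap start = max(720, 885) = 885
Overlap end = min(840, 1005) = 840
Overlap = max(0, 840 - 885) = 0 min


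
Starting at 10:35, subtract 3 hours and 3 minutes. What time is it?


Start: 635 minutes from midnight
Subtract: 183 minutes
Remaining: 635 - 183 = 452
Hours: 7, Minutes: 32

07:32


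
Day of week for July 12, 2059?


Zeller's congruence:
q=12, m=7, k=59, j=20
h = (12 + ⌊13×8/5⌋ + 59 + ⌊59/4⌋ + ⌊20/4⌋ - 2×20) mod 7
= (12 + 20 + 59 + 14 + 5 - 40) mod 7
= 70 mod 7 = 0
h=0 → Saturday

Saturday


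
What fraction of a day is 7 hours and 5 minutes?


Total minutes: 7×60 + 5 = 425
Day = 24×60 = 1440 minutes
Fraction = 425/1440 ≈ 0.2951
As a percentage: 425/1440 × 100 ≈ 29.51%

0.2951 (29.51%)


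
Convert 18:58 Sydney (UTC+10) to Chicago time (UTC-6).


02:58

Time difference = UTC-6 - UTC+10 = -16 hours
New hour = (18 -16) mod 24
= 2 mod 24 = 2
Minutes unchanged → 02:58


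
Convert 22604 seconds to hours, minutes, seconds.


Hours: 22604 ÷ 3600 = 6 remainder 1004
Minutes: 1004 ÷ 60 = 16 remainder 44
Seconds: 44

6h 16m 44s


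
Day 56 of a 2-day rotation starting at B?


Shifts: A, B
Start: B (index 1)
Day 56: (1 + 56 - 1) mod 2
= 56 mod 2
= 0
Index 0 → shift A

Shift A


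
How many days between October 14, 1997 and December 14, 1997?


From October 14, 1997 to December 14, 1997
Rest of October 1997: 31 - 14 = 17
Full months: November 30
Days into December 1997: 14
Total = 17 + 30 + 14 = 61 days

61 days


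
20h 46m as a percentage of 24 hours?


Total minutes: 20×60 + 46 = 1246
Day = 24×60 = 1440 minutes
Fraction = 1246/1440 ≈ 0.8653
As a percentage: 1246/1440 × 100 ≈ 86.53%

0.8653 (86.53%)


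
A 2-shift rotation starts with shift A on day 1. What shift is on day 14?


Shift B

Shifts: A, B
Start: A (index 0)
Day 14: (0 + 14 - 1) mod 2
= 13 mod 2
= 1
Index 1 → shift B


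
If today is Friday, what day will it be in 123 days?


Tuesday

Start: Friday (index 4)
(4 + 123) mod 7
= 127 mod 7
= 1
Index 1 → Tuesday


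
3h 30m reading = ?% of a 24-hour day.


Time: 210 minutes
Day: 1440 minutes
Percentage = (210/1440) × 100 ≈ 14.6%

14.6%


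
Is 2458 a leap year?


No

Rules: divisible by 4 AND (not by 100 OR by 400)
2458 ÷ 4 = 614 remainder 2 → not divisible by 4
Not divisible by 4 → not a leap year


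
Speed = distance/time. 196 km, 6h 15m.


Distance: 196 km
Time: 6h 15m = 375 min = 375/60 = 25/4 hours
Speed = 196 ÷ (25/4) = 196 × 4 / 25 = 784/25 ≈ 31.4 km/h

31.4 km/h


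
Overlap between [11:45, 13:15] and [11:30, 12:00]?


Meeting A: 705-795 (in minutes from midnight)
Meeting B: 690-720
Overlap start = max(705, 690) = 705
Overlap end = min(795, 720) = 720
Overlap = max(0, 720 - 705) = 15 min

15 minutes


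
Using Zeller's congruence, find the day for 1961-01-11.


Zeller's congruence:
q=11, m=13, k=60, j=19
h = (11 + ⌊13×14/5⌋ + 60 + ⌊60/4⌋ + ⌊19/4⌋ - 2×19) mod 7
= (11 + 36 + 60 + 15 + 4 - 38) mod 7
= 88 mod 7 = 4
h=4 → Wednesday

Wednesday


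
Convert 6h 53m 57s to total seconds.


Hours: 6 × 3600 = 21600
Minutes: 53 × 60 = 3180
Seconds: 57
Total = 21600 + 3180 + 57 = 24837

24837 seconds


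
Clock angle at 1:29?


129.5°

Hour hand = 1×30 + 29×0.5 = 44.5°
Minute hand = 29×6 = 174°
Difference = |44.5 - 174| = 129.5°


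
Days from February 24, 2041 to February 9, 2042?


350 days

From February 24, 2041 to February 9, 2042
Rest of February 2041: 28 - 24 = 4
Full months: March 31, April 30, May 31, June 30, July 31, August 31, September 30, October 31, November 30, December 31, January 31
Days into February 2042: 9
Total = 4 + 31 + 30 + 31 + 30 + 31 + 31 + 30 + 31 + 30 + 31 + 31 + 9 = 350 days


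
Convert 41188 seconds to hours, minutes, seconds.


Hours: 41188 ÷ 3600 = 11 remainder 1588
Minutes: 1588 ÷ 60 = 26 remainder 28
Seconds: 28

11h 26m 28s


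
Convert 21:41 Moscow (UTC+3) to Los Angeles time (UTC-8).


Time difference = UTC-8 - UTC+3 = -11 hours
New hour = (21 -11) mod 24
= 10 mod 24 = 10
Minutes unchanged → 10:41

10:41


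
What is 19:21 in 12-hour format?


7:21 PM

Hour: 19
19 - 12 = 7 → PM


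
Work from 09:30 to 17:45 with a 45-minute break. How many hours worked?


7h 30m (450 minutes)

Total time = (17×60+45) - (9×60+30)
= 1065 - 570 = 495 min
Minus break: 495 - 45 = 450 min
= 7h 30m


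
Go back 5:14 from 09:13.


Start: 553 minutes from midnight
Subtract: 314 minutes
Remaining: 553 - 314 = 239
Hours: 3, Minutes: 59

03:59


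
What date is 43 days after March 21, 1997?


May 3, 1997

Start: March 21, 1997
Add 43 days
March 21 → April 1: 31 - 21 + 1 = 11 days (43 - 11 = 32 left)
April 1 → May 1: 30 - 1 + 1 = 30 days (32 - 30 = 2 left)
May 1 + 2 = May 3, 1997


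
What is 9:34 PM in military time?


21:34

Input: 9:34 PM
PM: 9 + 12 = 21


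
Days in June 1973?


Month: June (month 6)
June has 30 days

30 days


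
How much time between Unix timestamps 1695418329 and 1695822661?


Difference = 1695822661 - 1695418329 = 404332 seconds
In hours: 404332 / 3600 ≈ 112.3
In days: 404332 / 86400 ≈ 4.68

404332 seconds (112.3 hours / 4.68 days)


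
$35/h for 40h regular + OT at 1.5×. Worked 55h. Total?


$2187.50

Regular: 40h × $35 = $1400.00
Overtime: 55 - 40 = 15h
OT pay: 15h × $35 × 1.5 = $787.50
Total = $1400.00 + $787.50 = $2187.50


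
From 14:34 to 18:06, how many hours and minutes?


End time in minutes: 18×60 + 6 = 1086
Start time in minutes: 14×60 + 34 = 874
Difference = 1086 - 874 = 212 minutes
= 3 hours 32 minutes

3h 32m


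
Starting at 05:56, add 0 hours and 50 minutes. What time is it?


Start: 356 minutes from midnight
Add: 50 minutes
Total: 406 minutes
Hours: 406 ÷ 60 = 6 remainder 46

06:46


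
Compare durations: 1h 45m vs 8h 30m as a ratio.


Duration 1: 105 minutes
Duration 2: 510 minutes
Ratio = 105:510
GCD = 15
Simplified = 7:34
As a decimal: 7/34 ≈ 0.21

7:34 (0.21)


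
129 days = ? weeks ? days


18 weeks 3 days

Weeks: 129 ÷ 7 = 18 remainder 3


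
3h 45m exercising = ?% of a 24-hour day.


15.6%

Time: 225 minutes
Day: 1440 minutes
Percentage = (225/1440) × 100 ≈ 15.6%


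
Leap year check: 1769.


No

Rules: divisible by 4 AND (not by 100 OR by 400)
1769 ÷ 4 = 442 remainder 1 → not divisible by 4
Not divisible by 4 → not a leap year


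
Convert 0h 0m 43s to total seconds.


Hours: 0 × 3600 = 0
Minutes: 0 × 60 = 0
Seconds: 43
Total = 0 + 0 + 43 = 43

43 seconds


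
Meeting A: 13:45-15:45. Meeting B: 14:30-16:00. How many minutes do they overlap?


Meeting A: 825-945 (in minutes from midnight)
Meeting B: 870-960
Overlap start = max(825, 870) = 870
Overlap end = min(945, 960) = 945
Overlap = max(0, 945 - 870) = 75 min

75 minutes


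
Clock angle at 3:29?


Hour hand = 3×30 + 29×0.5 = 104.5°
Minute hand = 29×6 = 174°
Difference = |104.5 - 174| = 69.5°

69.5°


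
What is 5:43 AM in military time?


05:43

Input: 5:43 AM
AM hour stays: 5


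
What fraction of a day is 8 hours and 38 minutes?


0.3597 (35.97%)

Total minutes: 8×60 + 38 = 518
Day = 24×60 = 1440 minutes
Fraction = 518/1440 ≈ 0.3597
As a percentage: 518/1440 × 100 ≈ 35.97%


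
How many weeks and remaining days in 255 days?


Weeks: 255 ÷ 7 = 36 remainder 3

36 weeks 3 days


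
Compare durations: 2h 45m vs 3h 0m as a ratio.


11:12 (0.92)

Duration 1: 165 minutes
Duration 2: 180 minutes
Ratio = 165:180
GCD = 15
Simplified = 11:12
As a decimal: 11/12 ≈ 0.92


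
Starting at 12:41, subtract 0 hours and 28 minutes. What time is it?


Start: 761 minutes from midnight
Subtract: 28 minutes
Remaining: 761 - 28 = 733
Hours: 12, Minutes: 13

12:13


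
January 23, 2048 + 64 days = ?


Start: January 23, 2048
Add 64 days
January 23 → February 1: 31 - 23 + 1 = 9 days (64 - 9 = 55 left)
February 1 → March 1: 29 - 1 + 1 = 29 days (55 - 29 = 26 left)
March 1 + 26 = March 27, 2048

March 27, 2048


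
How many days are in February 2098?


Month: February (month 2)
February: 28 or 29 (leap year)
2098 leap year? No

28 days


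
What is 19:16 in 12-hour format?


7:16 PM

Hour: 19
19 - 12 = 7 → PM


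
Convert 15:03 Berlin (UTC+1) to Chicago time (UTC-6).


08:03

Time difference = UTC-6 - UTC+1 = -7 hours
New hour = (15 -7) mod 24
= 8 mod 24 = 8
Minutes unchanged → 08:03


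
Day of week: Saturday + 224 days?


Start: Saturday (index 5)
(5 + 224) mod 7
= 229 mod 7
= 5
Index 5 → Saturday

Saturday


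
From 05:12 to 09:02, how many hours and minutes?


End time in minutes: 9×60 + 2 = 542
Start time in minutes: 5×60 + 12 = 312
Difference = 542 - 312 = 230 minutes
= 3 hours 50 minutes

3h 50m


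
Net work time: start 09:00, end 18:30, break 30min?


Total time = (18×60+30) - (9×60+0)
= 1110 - 540 = 570 min
Minus break: 570 - 30 = 540 min
= 9h 0m

9h 0m (540 minutes)


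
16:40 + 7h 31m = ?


00:11 (next day)

Start: 1000 minutes from midnight
Add: 451 minutes
Total: 1451 minutes
Hours: 1451 ÷ 60 = 24 remainder 11
24 ≥ 24 → 24 - 24 = 0 (next day)


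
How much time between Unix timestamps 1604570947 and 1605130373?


559426 seconds (155.4 hours / 6.47 days)

Difference = 1605130373 - 1604570947 = 559426 seconds
In hours: 559426 / 3600 ≈ 155.4
In days: 559426 / 86400 ≈ 6.47


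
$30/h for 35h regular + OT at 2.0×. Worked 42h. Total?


Regular: 35h × $30 = $1050.00
Overtime: 42 - 35 = 7h
OT pay: 7h × $30 × 2.0 = $420.00
Total = $1050.00 + $420.00 = $1470.00

$1470.00


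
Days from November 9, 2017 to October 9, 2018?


From November 9, 2017 to October 9, 2018
Rest of November 2017: 30 - 9 = 21
Full months: December 31, January 31, February 2018 28, March 31, April 30, May 31, June 30, July 31, August 31, September 30
Days into October 2018: 9
Total = 21 + 31 + 31 + 28 + 31 + 30 + 31 + 30 + 31 + 31 + 30 + 9 = 334 days

334 days


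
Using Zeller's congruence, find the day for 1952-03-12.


Zeller's congruence:
q=12, m=3, k=52, j=19
h = (12 + ⌊13×4/5⌋ + 52 + ⌊52/4⌋ + ⌊19/4⌋ - 2×19) mod 7
= (12 + 10 + 52 + 13 + 4 - 38) mod 7
= 53 mod 7 = 4
h=4 → Wednesday

Wednesday


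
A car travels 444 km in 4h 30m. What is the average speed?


Distance: 444 km
Time: 4h 30m = 270 min = 270/60 = 9/2 hours
Speed = 444 ÷ (9/2) = 444 × 2 / 9 = 888/9 ≈ 98.7 km/h

98.7 km/h


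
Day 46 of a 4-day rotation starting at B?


Shifts: A, B, C, D
Start: B (index 1)
Day 46: (1 + 46 - 1) mod 4
= 46 mod 4
= 2
Index 2 → shift C

Shift C


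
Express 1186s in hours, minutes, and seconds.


0h 19m 46s

Hours: 1186 ÷ 3600 = 0 remainder 1186
Minutes: 1186 ÷ 60 = 19 remainder 46
Seconds: 46


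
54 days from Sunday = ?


Start: Sunday (index 6)
(6 + 54) mod 7
= 60 mod 7
= 4
Index 4 → Friday

Friday


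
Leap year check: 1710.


No

Rules: divisible by 4 AND (not by 100 OR by 400)
1710 ÷ 4 = 427 remainder 2 → not divisible by 4
Not divisible by 4 → not a leap year


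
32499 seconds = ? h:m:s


Hours: 32499 ÷ 3600 = 9 remainder 99
Minutes: 99 ÷ 60 = 1 remainder 39
Seconds: 39

9h 1m 39s


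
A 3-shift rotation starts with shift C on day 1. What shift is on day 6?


Shift B

Shifts: A, B, C
Start: C (index 2)
Day 6: (2 + 6 - 1) mod 3
= 7 mod 3
= 1
Index 1 → shift B


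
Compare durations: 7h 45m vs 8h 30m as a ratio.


31:34 (0.91)

Duration 1: 465 minutes
Duration 2: 510 minutes
Ratio = 465:510
GCD = 15
Simplified = 31:34
As a decimal: 31/34 ≈ 0.91


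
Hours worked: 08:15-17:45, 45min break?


Total time = (17×60+45) - (8×60+15)
= 1065 - 495 = 570 min
Minus break: 570 - 45 = 525 min
= 8h 45m

8h 45m (525 minutes)


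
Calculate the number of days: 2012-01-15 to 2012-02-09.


25 days

From January 15, 2012 to February 9, 2012
Rest of January 2012: 31 - 15 = 16
Days into February 2012: 9
Total = 16 + 9 = 25 days


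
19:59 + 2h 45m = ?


Start: 1199 minutes from midnight
Add: 165 minutes
Total: 1364 minutes
Hours: 1364 ÷ 60 = 22 remainder 44

22:44


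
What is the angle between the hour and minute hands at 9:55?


Hour hand = 9×30 + 55×0.5 = 297.5°
Minute hand = 55×6 = 330°
Difference = |297.5 - 330| = 32.5°

32.5°


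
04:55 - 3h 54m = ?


01:01

Start: 295 minutes from midnight
Subtract: 234 minutes
Remaining: 295 - 234 = 61
Hours: 1, Minutes: 1


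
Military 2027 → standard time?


Hour: 20
20 - 12 = 8 → PM

8:27 PM


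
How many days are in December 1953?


Month: December (month 12)
December has 31 days

31 days


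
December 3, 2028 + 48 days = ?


January 20, 2029

Start: December 3, 2028
Add 48 days
December 3 → January 1: 31 - 3 + 1 = 29 days (48 - 29 = 19 left)
January 1 + 19 = January 20, 2029


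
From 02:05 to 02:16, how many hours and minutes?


0h 11m

End time in minutes: 2×60 + 16 = 136
Start time in minutes: 2×60 + 5 = 125
Difference = 136 - 125 = 11 minutes
= 0 hours 11 minutes


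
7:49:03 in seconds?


28143 seconds

Hours: 7 × 3600 = 25200
Minutes: 49 × 60 = 2940
Seconds: 3
Total = 25200 + 2940 + 3 = 28143


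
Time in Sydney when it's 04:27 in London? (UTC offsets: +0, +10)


Time difference = UTC+10 - UTC+0 = +10 hours
New hour = (4 + 10) mod 24
= 14 mod 24 = 14
Minutes unchanged → 14:27

14:27


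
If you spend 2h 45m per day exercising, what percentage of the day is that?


11.5%

Time: 165 minutes
Day: 1440 minutes
Percentage = (165/1440) × 100 ≈ 11.5%


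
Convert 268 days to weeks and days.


38 weeks 2 days

Weeks: 268 ÷ 7 = 38 remainder 2


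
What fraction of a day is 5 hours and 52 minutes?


0.2444 (24.44%)

Total minutes: 5×60 + 52 = 352
Day = 24×60 = 1440 minutes
Fraction = 352/1440 ≈ 0.2444
As a percentage: 352/1440 × 100 ≈ 24.44%


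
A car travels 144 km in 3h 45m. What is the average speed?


Distance: 144 km
Time: 3h 45m = 225 min = 225/60 = 15/4 hours
Speed = 144 ÷ (15/4) = 144 × 4 / 15 = 576/15 = 38.4 km/h

38.4 km/h


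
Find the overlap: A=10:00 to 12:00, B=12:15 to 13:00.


0 minutes

Meeting A: 600-720 (in minutes from midnight)
Meeting B: 735-780
Overlap start = max(600, 735) = 735
Overlap end = min(720, 780) = 720
Overlap = max(0, 720 - 735) = 0 min


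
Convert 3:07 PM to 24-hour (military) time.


Input: 3:07 PM
PM: 3 + 12 = 15

15:07


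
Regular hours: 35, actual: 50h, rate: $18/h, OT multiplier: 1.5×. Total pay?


$1035.00

Regular: 35h × $18 = $630.00
Overtime: 50 - 35 = 15h
OT pay: 15h × $18 × 1.5 = $405.00
Total = $630.00 + $405.00 = $1035.00


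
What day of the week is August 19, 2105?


Zeller's congruence:
q=19, m=8, k=5, j=21
h = (19 + ⌊13×9/5⌋ + 5 + ⌊5/4⌋ + ⌊21/4⌋ - 2×21) mod 7
= (19 + 23 + 5 + 1 + 5 - 42) mod 7
= 11 mod 7 = 4
h=4 → Wednesday

Wednesday


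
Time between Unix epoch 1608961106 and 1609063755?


102649 seconds (28.5 hours / 1.19 days)

Difference = 1609063755 - 1608961106 = 102649 seconds
In hours: 102649 / 3600 ≈ 28.5
In days: 102649 / 86400 ≈ 1.19


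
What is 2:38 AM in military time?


Input: 2:38 AM
AM hour stays: 2

02:38


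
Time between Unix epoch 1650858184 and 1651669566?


Difference = 1651669566 - 1650858184 = 811382 seconds
In hours: 811382 / 3600 ≈ 225.4
In days: 811382 / 86400 ≈ 9.39

811382 seconds (225.4 hours / 9.39 days)


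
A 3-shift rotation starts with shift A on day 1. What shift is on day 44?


Shifts: A, B, C
Start: A (index 0)
Day 44: (0 + 44 - 1) mod 3
= 43 mod 3
= 1
Index 1 → shift B

Shift B


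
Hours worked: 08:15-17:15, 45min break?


8h 15m (495 minutes)

Total time = (17×60+15) - (8×60+15)
= 1035 - 495 = 540 min
Minus break: 540 - 45 = 495 min
= 8h 15m


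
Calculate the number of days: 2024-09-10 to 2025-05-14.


From September 10, 2024 to May 14, 2025
Rest of September 2024: 30 - 10 = 20
Full months: October 31, November 30, December 31, January 31, February 2025 28, March 31, April 30
Days into May 2025: 14
Total = 20 + 31 + 30 + 31 + 31 + 28 + 31 + 30 + 14 = 246 days

246 days


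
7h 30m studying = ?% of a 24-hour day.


31.3%

Time: 450 minutes
Day: 1440 minutes
Percentage = (450/1440) × 100 ≈ 31.3%


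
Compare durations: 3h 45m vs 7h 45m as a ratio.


15:31 (0.48)

Duration 1: 225 minutes
Duration 2: 465 minutes
Ratio = 225:465
GCD = 15
Simplified = 15:31
As a decimal: 15/31 ≈ 0.48


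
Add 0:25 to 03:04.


Start: 184 minutes from midnight
Add: 25 minutes
Total: 209 minutes
Hours: 209 ÷ 60 = 3 remainder 29

03:29


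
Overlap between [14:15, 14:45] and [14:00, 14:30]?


15 minutes

Meeting A: 855-885 (in minutes from midnight)
Meeting B: 840-870
Overlap start = max(855, 840) = 855
Overlap end = min(885, 870) = 870
Overlap = max(0, 870 - 855) = 15 min


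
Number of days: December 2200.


Month: December (month 12)
December has 31 days

31 days


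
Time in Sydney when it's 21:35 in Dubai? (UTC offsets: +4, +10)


03:35 (next day)

Time difference = UTC+10 - UTC+4 = +6 hours
New hour = (21 + 6) mod 24
= 27 mod 24 = 3
Minutes unchanged → 03:35; 27 ≥ 24 → next day


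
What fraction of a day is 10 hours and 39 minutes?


0.4438 (44.38%)

Total minutes: 10×60 + 39 = 639
Day = 24×60 = 1440 minutes
Fraction = 639/1440 ≈ 0.4438
As a percentage: 639/1440 × 100 ≈ 44.38%


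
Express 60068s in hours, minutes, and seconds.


Hours: 60068 ÷ 3600 = 16 remainder 2468
Minutes: 2468 ÷ 60 = 41 remainder 8
Seconds: 8

16h 41m 8s


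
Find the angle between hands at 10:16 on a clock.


148.0°

Hour hand = 10×30 + 16×0.5 = 308.0°
Minute hand = 16×6 = 96°
Difference = |308.0 - 96| = 212.0°
Since > 180°: 360 - 212.0 = 148.0°


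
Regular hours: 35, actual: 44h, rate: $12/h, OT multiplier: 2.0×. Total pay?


$636.00

Regular: 35h × $12 = $420.00
Overtime: 44 - 35 = 9h
OT pay: 9h × $12 × 2.0 = $216.00
Total = $420.00 + $216.00 = $636.00


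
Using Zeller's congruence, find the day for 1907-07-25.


Zeller's congruence:
q=25, m=7, k=7, j=19
h = (25 + ⌊13×8/5⌋ + 7 + ⌊7/4⌋ + ⌊19/4⌋ - 2×19) mod 7
= (25 + 20 + 7 + 1 + 4 - 38) mod 7
= 19 mod 7 = 5
h=5 → Thursday

Thursday


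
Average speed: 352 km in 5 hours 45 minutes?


61.2 km/h

Distance: 352 km
Time: 5h 45m = 345 min = 345/60 = 23/4 hours
Speed = 352 ÷ (23/4) = 352 × 4 / 23 = 1408/23 ≈ 61.2 km/h


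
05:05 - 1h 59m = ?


Start: 305 minutes from midnight
Subtract: 119 minutes
Remaining: 305 - 119 = 186
Hours: 3, Minutes: 6

03:06


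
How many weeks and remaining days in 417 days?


59 weeks 4 days

Weeks: 417 ÷ 7 = 59 remainder 4


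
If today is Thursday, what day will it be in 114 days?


Start: Thursday (index 3)
(3 + 114) mod 7
= 117 mod 7
= 5
Index 5 → Saturday

Saturday


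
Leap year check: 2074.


No

Rules: divisible by 4 AND (not by 100 OR by 400)
2074 ÷ 4 = 518 remainder 2 → not divisible by 4
Not divisible by 4 → not a leap year


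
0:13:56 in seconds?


Hours: 0 × 3600 = 0
Minutes: 13 × 60 = 780
Seconds: 56
Total = 0 + 780 + 56 = 836

836 seconds


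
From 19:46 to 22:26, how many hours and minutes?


2h 40m

End time in minutes: 22×60 + 26 = 1346
Start time in minutes: 19×60 + 46 = 1186
Difference = 1346 - 1186 = 160 minutes
= 2 hours 40 minutes


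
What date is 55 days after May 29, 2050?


July 23, 2050

Start: May 29, 2050
Add 55 days
May 29 → June 1: 31 - 29 + 1 = 3 days (55 - 3 = 52 left)
June 1 → July 1: 30 - 1 + 1 = 30 days (52 - 30 = 22 left)
July 1 + 22 = July 23, 2050


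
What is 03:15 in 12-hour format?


Hour: 3
3 < 12 → AM

3:15 AM


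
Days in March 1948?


Month: March (month 3)
March has 31 days

31 days


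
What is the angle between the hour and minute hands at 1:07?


Hour hand = 1×30 + 7×0.5 = 33.5°
Minute hand = 7×6 = 42°
Difference = |33.5 - 42| = 8.5°

8.5°


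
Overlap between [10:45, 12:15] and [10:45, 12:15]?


90 minutes

Meeting A: 645-735 (in minutes from midnight)
Meeting B: 645-735
Overlap start = max(645, 645) = 645
Overlap end = min(735, 735) = 735
Overlap = max(0, 735 - 645) = 90 min


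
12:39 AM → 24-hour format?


Input: 12:39 AM
12 AM → 00 (midnight)

00:39


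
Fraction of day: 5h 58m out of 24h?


Total minutes: 5×60 + 58 = 358
Day = 24×60 = 1440 minutes
Fraction = 358/1440 ≈ 0.2486
As a percentage: 358/1440 × 100 ≈ 24.86%

0.2486 (24.86%)


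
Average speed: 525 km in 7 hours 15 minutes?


72.4 km/h

Distance: 525 km
Time: 7h 15m = 435 min = 435/60 = 29/4 hours
Speed = 525 ÷ (29/4) = 525 × 4 / 29 = 2100/29 ≈ 72.4 km/h


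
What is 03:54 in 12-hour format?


Hour: 3
3 < 12 → AM

3:54 AM


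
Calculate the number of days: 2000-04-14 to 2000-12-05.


From April 14, 2000 to December 5, 2000
Rest of April 2000: 30 - 14 = 16
Full months: May 31, June 30, July 31, August 31, September 30, October 31, November 30
Days into December 2000: 5
Total = 16 + 31 + 30 + 31 + 31 + 30 + 31 + 30 + 5 = 235 days

235 days


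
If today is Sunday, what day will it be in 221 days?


Thursday

Start: Sunday (index 6)
(6 + 221) mod 7
= 227 mod 7
= 3
Index 3 → Thursday


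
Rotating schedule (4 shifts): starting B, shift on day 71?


Shifts: A, B, C, D
Start: B (index 1)
Day 71: (1 + 71 - 1) mod 4
= 71 mod 4
= 3
Index 3 → shift D

Shift D


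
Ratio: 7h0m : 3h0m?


7:3 (2.33)

Duration 1: 420 minutes
Duration 2: 180 minutes
Ratio = 420:180
GCD = 60
Simplified = 7:3
As a decimal: 7/3 ≈ 2.33


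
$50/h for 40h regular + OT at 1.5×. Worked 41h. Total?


$2075.00

Regular: 40h × $50 = $2000.00
Overtime: 41 - 40 = 1h
OT pay: 1h × $50 × 1.5 = $75.00
Total = $2000.00 + $75.00 = $2075.00


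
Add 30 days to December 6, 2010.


Start: December 6, 2010
Add 30 days
December 6 → January 1: 31 - 6 + 1 = 26 days (30 - 26 = 4 left)
January 1 + 4 = January 5, 2011

January 5, 2011


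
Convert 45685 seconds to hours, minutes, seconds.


Hours: 45685 ÷ 3600 = 12 remainder 2485
Minutes: 2485 ÷ 60 = 41 remainder 25
Seconds: 25

12h 41m 25s


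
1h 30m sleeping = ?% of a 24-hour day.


6.3%

Time: 90 minutes
Day: 1440 minutes
Percentage = (90/1440) × 100 ≈ 6.3%


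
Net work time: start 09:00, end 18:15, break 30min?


8h 45m (525 minutes)

Total time = (18×60+15) - (9×60+0)
= 1095 - 540 = 555 min
Minus break: 555 - 30 = 525 min
= 8h 45m


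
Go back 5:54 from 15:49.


Start: 949 minutes from midnight
Subtract: 354 minutes
Remaining: 949 - 354 = 595
Hours: 9, Minutes: 55

09:55


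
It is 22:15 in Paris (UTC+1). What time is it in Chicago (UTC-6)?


Time difference = UTC-6 - UTC+1 = -7 hours
New hour = (22 -7) mod 24
= 15 mod 24 = 15
Minutes unchanged → 15:15

15:15


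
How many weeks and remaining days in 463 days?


Weeks: 463 ÷ 7 = 66 remainder 1

66 weeks 1 days


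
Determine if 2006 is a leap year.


Rules: divisible by 4 AND (not by 100 OR by 400)
2006 ÷ 4 = 501 remainder 2 → not divisible by 4
Not divisible by 4 → not a leap year

No


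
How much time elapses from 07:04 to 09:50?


2h 46m

End time in minutes: 9×60 + 50 = 590
Start time in minutes: 7×60 + 4 = 424
Difference = 590 - 424 = 166 minutes
= 2 hours 46 minutes


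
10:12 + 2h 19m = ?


Start: 612 minutes from midnight
Add: 139 minutes
Total: 751 minutes
Hours: 751 ÷ 60 = 12 remainder 31

12:31


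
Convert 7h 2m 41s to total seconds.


Hours: 7 × 3600 = 25200
Minutes: 2 × 60 = 120
Seconds: 41
Total = 25200 + 120 + 41 = 25361

25361 seconds


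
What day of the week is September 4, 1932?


Sunday

Zeller's congruence:
q=4, m=9, k=32, j=19
h = (4 + ⌊13×10/5⌋ + 32 + ⌊32/4⌋ + ⌊19/4⌋ - 2×19) mod 7
= (4 + 26 + 32 + 8 + 4 - 38) mod 7
= 36 mod 7 = 1
h=1 → Sunday


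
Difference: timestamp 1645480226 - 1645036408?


443818 seconds (123.3 hours / 5.14 days)

Difference = 1645480226 - 1645036408 = 443818 seconds
In hours: 443818 / 3600 ≈ 123.3
In days: 443818 / 86400 ≈ 5.14


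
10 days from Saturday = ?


Start: Saturday (index 5)
(5 + 10) mod 7
= 15 mod 7
= 1
Index 1 → Tuesday

Tuesday


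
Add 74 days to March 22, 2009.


Start: March 22, 2009
Add 74 days
March 22 → April 1: 31 - 22 + 1 = 10 days (74 - 10 = 64 left)
April 1 → May 1: 30 - 1 + 1 = 30 days (64 - 30 = 34 left)
May 1 → June 1: 31 - 1 + 1 = 31 days (34 - 31 = 3 left)
June 1 + 3 = June 4, 2009

June 4, 2009


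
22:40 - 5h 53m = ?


Start: 1360 minutes from midnight
Subtract: 353 minutes
Remaining: 1360 - 353 = 1007
Hours: 16, Minutes: 47

16:47


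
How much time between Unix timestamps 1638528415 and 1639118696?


Difference = 1639118696 - 1638528415 = 590281 seconds
In hours: 590281 / 3600 ≈ 164.0
In days: 590281 / 86400 ≈ 6.83

590281 seconds (164.0 hours / 6.83 days)


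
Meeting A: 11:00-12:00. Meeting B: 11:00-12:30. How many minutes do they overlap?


60 minutes

Meeting A: 660-720 (in minutes from midnight)
Meeting B: 660-750
Overlap start = max(660, 660) = 660
Overlap end = min(720, 750) = 720
Overlap = max(0, 720 - 660) = 60 min


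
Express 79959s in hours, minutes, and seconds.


22h 12m 39s

Hours: 79959 ÷ 3600 = 22 remainder 759
Minutes: 759 ÷ 60 = 12 remainder 39
Seconds: 39


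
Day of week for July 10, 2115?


Wednesday

Zeller's congruence:
q=10, m=7, k=15, j=21
h = (10 + ⌊13×8/5⌋ + 15 + ⌊15/4⌋ + ⌊21/4⌋ - 2×21) mod 7
= (10 + 20 + 15 + 3 + 5 - 42) mod 7
= 11 mod 7 = 4
h=4 → Wednesday


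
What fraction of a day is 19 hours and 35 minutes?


Total minutes: 19×60 + 35 = 1175
Day = 24×60 = 1440 minutes
Fraction = 1175/1440 ≈ 0.8160
As a percentage: 1175/1440 × 100 ≈ 81.60%

0.8160 (81.60%)


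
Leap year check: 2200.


Rules: divisible by 4 AND (not by 100 OR by 400)
2200 ÷ 4 = 550 exactly → divisible by 4
2200 ÷ 100 = 22 exactly → divisible by 100
2200 ÷ 400 = 5 remainder 200 → not divisible by 400
Divisible by 100 but not by 400 → not a leap year

No


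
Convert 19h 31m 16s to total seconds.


70276 seconds

Hours: 19 × 3600 = 68400
Minutes: 31 × 60 = 1860
Seconds: 16
Total = 68400 + 1860 + 16 = 70276


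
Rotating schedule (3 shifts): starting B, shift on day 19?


Shifts: A, B, C
Start: B (index 1)
Day 19: (1 + 19 - 1) mod 3
= 19 mod 3
= 1
Index 1 → shift B

Shift B


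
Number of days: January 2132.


31 days

Month: January (month 1)
January has 31 days


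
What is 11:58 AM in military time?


11:58

Input: 11:58 AM
AM hour stays: 11


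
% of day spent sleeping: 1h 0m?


Time: 60 minutes
Day: 1440 minutes
Percentage = (60/1440) × 100 ≈ 4.2%

4.2%


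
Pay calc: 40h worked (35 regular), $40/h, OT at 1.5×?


Regular: 35h × $40 = $1400.00
Overtime: 40 - 35 = 5h
OT pay: 5h × $40 × 1.5 = $300.00
Total = $1400.00 + $300.00 = $1700.00

$1700.00


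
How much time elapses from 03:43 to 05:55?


2h 12m

End time in minutes: 5×60 + 55 = 355
Start time in minutes: 3×60 + 43 = 223
Difference = 355 - 223 = 132 minutes
= 2 hours 12 minutes


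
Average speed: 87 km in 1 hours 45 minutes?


49.7 km/h

Distance: 87 km
Time: 1h 45m = 105 min = 105/60 = 7/4 hours
Speed = 87 ÷ (7/4) = 87 × 4 / 7 = 348/7 ≈ 49.7 km/h


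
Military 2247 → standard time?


10:47 PM

Hour: 22
22 - 12 = 10 → PM


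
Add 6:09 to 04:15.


Start: 255 minutes from midnight
Add: 369 minutes
Total: 624 minutes
Hours: 624 ÷ 60 = 10 remainder 24

10:24


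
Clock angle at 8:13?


168.5°

Hour hand = 8×30 + 13×0.5 = 246.5°
Minute hand = 13×6 = 78°
Difference = |246.5 - 78| = 168.5°


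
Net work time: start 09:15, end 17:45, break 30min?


Total time = (17×60+45) - (9×60+15)
= 1065 - 555 = 510 min
Minus break: 510 - 30 = 480 min
= 8h 0m

8h 0m (480 minutes)


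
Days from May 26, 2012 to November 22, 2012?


From May 26, 2012 to November 22, 2012
Rest of May 2012: 31 - 26 = 5
Full months: June 30, July 31, August 31, September 30, October 31
Days into November 2012: 22
Total = 5 + 30 + 31 + 31 + 30 + 31 + 22 = 180 days

180 days


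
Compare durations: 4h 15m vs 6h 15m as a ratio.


17:25 (0.68)

Duration 1: 255 minutes
Duration 2: 375 minutes
Ratio = 255:375
GCD = 15
Simplified = 17:25
As a decimal: 17/25 = 0.68


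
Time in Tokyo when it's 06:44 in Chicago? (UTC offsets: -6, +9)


Time difference = UTC+9 - UTC-6 = +15 hours
New hour = (6 + 15) mod 24
= 21 mod 24 = 21
Minutes unchanged → 21:44

21:44


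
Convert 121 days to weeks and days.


Weeks: 121 ÷ 7 = 17 remainder 2

17 weeks 2 days


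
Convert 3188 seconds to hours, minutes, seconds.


0h 53m 8s

Hours: 3188 ÷ 3600 = 0 remainder 3188
Minutes: 3188 ÷ 60 = 53 remainder 8
Seconds: 8


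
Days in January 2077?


Month: January (month 1)
January has 31 days

31 days


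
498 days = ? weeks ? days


Weeks: 498 ÷ 7 = 71 remainder 1

71 weeks 1 days


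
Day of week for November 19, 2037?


Zeller's congruence:
q=19, m=11, k=37, j=20
h = (19 + ⌊13×12/5⌋ + 37 + ⌊37/4⌋ + ⌊20/4⌋ - 2×20) mod 7
= (19 + 31 + 37 + 9 + 5 - 40) mod 7
= 61 mod 7 = 5
h=5 → Thursday

Thursday


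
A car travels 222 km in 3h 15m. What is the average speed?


68.3 km/h

Distance: 222 km
Time: 3h 15m = 195 min = 195/60 = 13/4 hours
Speed = 222 ÷ (13/4) = 222 × 4 / 13 = 888/13 ≈ 68.3 km/h


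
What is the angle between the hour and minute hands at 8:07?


Hour hand = 8×30 + 7×0.5 = 243.5°
Minute hand = 7×6 = 42°
Difference = |243.5 - 42| = 201.5°
Since > 180°: 360 - 201.5 = 158.5°

158.5°


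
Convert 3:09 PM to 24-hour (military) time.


15:09

Input: 3:09 PM
PM: 3 + 12 = 15


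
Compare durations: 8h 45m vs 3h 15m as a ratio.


Duration 1: 525 minutes
Duration 2: 195 minutes
Ratio = 525:195
GCD = 15
Simplified = 35:13
As a decimal: 35/13 ≈ 2.69

35:13 (2.69)


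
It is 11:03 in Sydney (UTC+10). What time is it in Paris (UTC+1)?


02:03

Time difference = UTC+1 - UTC+10 = -9 hours
New hour = (11 -9) mod 24
= 2 mod 24 = 2
Minutes unchanged → 02:03


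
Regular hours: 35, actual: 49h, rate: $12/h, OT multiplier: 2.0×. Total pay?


$756.00

Regular: 35h × $12 = $420.00
Overtime: 49 - 35 = 14h
OT pay: 14h × $12 × 2.0 = $336.00
Total = $420.00 + $336.00 = $756.00


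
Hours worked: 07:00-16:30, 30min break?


Total time = (16×60+30) - (7×60+0)
= 990 - 420 = 570 min
Minus break: 570 - 30 = 540 min
= 9h 0m

9h 0m (540 minutes)


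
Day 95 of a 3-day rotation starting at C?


Shifts: A, B, C
Start: C (index 2)
Day 95: (2 + 95 - 1) mod 3
= 96 mod 3
= 0
Index 0 → shift A

Shift A


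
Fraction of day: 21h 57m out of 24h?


0.9146 (91.46%)

Total minutes: 21×60 + 57 = 1317
Day = 24×60 = 1440 minutes
Fraction = 1317/1440 ≈ 0.9146
As a percentage: 1317/1440 × 100 ≈ 91.46%


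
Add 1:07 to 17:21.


18:28

Start: 1041 minutes from midnight
Add: 67 minutes
Total: 1108 minutes
Hours: 1108 ÷ 60 = 18 remainder 28


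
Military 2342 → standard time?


Hour: 23
23 - 12 = 11 → PM

11:42 PM


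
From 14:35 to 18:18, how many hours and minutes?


End time in minutes: 18×60 + 18 = 1098
Start time in minutes: 14×60 + 35 = 875
Difference = 1098 - 875 = 223 minutes
= 3 hours 43 minutes

3h 43m


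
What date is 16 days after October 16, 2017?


November 1, 2017

Start: October 16, 2017
Add 16 days
October 16 → November 1: 31 - 16 + 1 = 16 days (16 - 16 = 0 left)
Land exactly on November 1, 2017


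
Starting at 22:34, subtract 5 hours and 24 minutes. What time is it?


17:10

Start: 1354 minutes from midnight
Subtract: 324 minutes
Remaining: 1354 - 324 = 1030
Hours: 17, Minutes: 10


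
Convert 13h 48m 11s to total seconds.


49691 seconds

Hours: 13 × 3600 = 46800
Minutes: 48 × 60 = 2880
Seconds: 11
Total = 46800 + 2880 + 11 = 49691


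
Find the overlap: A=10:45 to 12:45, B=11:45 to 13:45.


Meeting A: 645-765 (in minutes from midnight)
Meeting B: 705-825
Overlap start = max(645, 705) = 705
Overlap end = min(765, 825) = 765
Overlap = max(0, 765 - 705) = 60 min

60 minutes


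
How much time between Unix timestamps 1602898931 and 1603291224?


392293 seconds (109.0 hours / 4.54 days)

Difference = 1603291224 - 1602898931 = 392293 seconds
In hours: 392293 / 3600 ≈ 109.0
In days: 392293 / 86400 ≈ 4.54


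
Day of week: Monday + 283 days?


Thursday

Start: Monday (index 0)
(0 + 283) mod 7
= 283 mod 7
= 3
Index 3 → Thursday


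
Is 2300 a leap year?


No

Rules: divisible by 4 AND (not by 100 OR by 400)
2300 ÷ 4 = 575 exactly → divisible by 4
2300 ÷ 100 = 23 exactly → divisible by 100
2300 ÷ 400 = 5 remainder 300 → not divisible by 400
Divisible by 100 but not by 400 → not a leap year


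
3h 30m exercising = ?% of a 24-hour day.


14.6%

Time: 210 minutes
Day: 1440 minutes
Percentage = (210/1440) × 100 ≈ 14.6%


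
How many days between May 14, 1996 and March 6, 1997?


296 days

From May 14, 1996 to March 6, 1997
Rest of May 1996: 31 - 14 = 17
Full months: June 30, July 31, August 31, September 30, October 31, November 30, December 31, January 31, February 1997 28
Days into March 1997: 6
Total = 17 + 30 + 31 + 31 + 30 + 31 + 30 + 31 + 31 + 28 + 6 = 296 days


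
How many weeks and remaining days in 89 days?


12 weeks 5 days

Weeks: 89 ÷ 7 = 12 remainder 5


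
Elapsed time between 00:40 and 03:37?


2h 57m

End time in minutes: 3×60 + 37 = 217
Start time in minutes: 0×60 + 40 = 40
Difference = 217 - 40 = 177 minutes
= 2 hours 57 minutes


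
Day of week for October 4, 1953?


Zeller's congruence:
q=4, m=10, k=53, j=19
h = (4 + ⌊13×11/5⌋ + 53 + ⌊53/4⌋ + ⌊19/4⌋ - 2×19) mod 7
= (4 + 28 + 53 + 13 + 4 - 38) mod 7
= 64 mod 7 = 1
h=1 → Sunday

Sunday


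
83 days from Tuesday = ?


Monday

Start: Tuesday (index 1)
(1 + 83) mod 7
= 84 mod 7
= 0
Index 0 → Monday


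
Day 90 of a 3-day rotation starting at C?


Shift B

Shifts: A, B, C
Start: C (index 2)
Day 90: (2 + 90 - 1) mod 3
= 91 mod 3
= 1
Index 1 → shift B


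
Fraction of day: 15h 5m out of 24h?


Total minutes: 15×60 + 5 = 905
Day = 24×60 = 1440 minutes
Fraction = 905/1440 ≈ 0.6285
As a percentage: 905/1440 × 100 ≈ 62.85%

0.6285 (62.85%)


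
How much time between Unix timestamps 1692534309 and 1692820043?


Difference = 1692820043 - 1692534309 = 285734 seconds
In hours: 285734 / 3600 ≈ 79.4
In days: 285734 / 86400 ≈ 3.31

285734 seconds (79.4 hours / 3.31 days)


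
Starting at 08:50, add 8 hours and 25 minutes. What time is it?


17:15

Start: 530 minutes from midnight
Add: 505 minutes
Total: 1035 minutes
Hours: 1035 ÷ 60 = 17 remainder 15


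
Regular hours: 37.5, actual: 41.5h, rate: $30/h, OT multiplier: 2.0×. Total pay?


$1365.00

Regular: 37.5h × $30 = $1125.00
Overtime: 41.5 - 37.5 = 4.0h
OT pay: 4.0h × $30 × 2.0 = $240.00
Total = $1125.00 + $240.00 = $1365.00


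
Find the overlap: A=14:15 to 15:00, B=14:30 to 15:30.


Meeting A: 855-900 (in minutes from midnight)
Meeting B: 870-930
Overlap start = max(855, 870) = 870
Overlap end = min(900, 930) = 900
Overlap = max(0, 900 - 870) = 30 min

30 minutes


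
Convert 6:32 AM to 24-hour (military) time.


06:32

Input: 6:32 AM
AM hour stays: 6


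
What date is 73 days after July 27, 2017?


Start: July 27, 2017
Add 73 days
July 27 → August 1: 31 - 27 + 1 = 5 days (73 - 5 = 68 left)
August 1 → September 1: 31 - 1 + 1 = 31 days (68 - 31 = 37 left)
September 1 → October 1: 30 - 1 + 1 = 30 days (37 - 30 = 7 left)
October 1 + 7 = October 8, 2017

October 8, 2017
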